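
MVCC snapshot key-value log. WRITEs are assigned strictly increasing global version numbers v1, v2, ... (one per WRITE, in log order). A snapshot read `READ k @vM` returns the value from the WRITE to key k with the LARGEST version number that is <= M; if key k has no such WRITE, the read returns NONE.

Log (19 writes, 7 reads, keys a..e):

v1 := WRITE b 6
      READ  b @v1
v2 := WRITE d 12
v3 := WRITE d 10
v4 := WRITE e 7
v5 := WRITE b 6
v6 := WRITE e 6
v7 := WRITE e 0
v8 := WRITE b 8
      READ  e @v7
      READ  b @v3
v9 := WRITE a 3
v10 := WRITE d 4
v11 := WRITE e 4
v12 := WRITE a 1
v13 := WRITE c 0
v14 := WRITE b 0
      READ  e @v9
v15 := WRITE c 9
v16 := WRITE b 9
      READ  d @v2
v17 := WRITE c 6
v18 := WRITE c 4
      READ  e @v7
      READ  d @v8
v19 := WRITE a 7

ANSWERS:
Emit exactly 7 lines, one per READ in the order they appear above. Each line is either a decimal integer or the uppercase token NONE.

v1: WRITE b=6  (b history now [(1, 6)])
READ b @v1: history=[(1, 6)] -> pick v1 -> 6
v2: WRITE d=12  (d history now [(2, 12)])
v3: WRITE d=10  (d history now [(2, 12), (3, 10)])
v4: WRITE e=7  (e history now [(4, 7)])
v5: WRITE b=6  (b history now [(1, 6), (5, 6)])
v6: WRITE e=6  (e history now [(4, 7), (6, 6)])
v7: WRITE e=0  (e history now [(4, 7), (6, 6), (7, 0)])
v8: WRITE b=8  (b history now [(1, 6), (5, 6), (8, 8)])
READ e @v7: history=[(4, 7), (6, 6), (7, 0)] -> pick v7 -> 0
READ b @v3: history=[(1, 6), (5, 6), (8, 8)] -> pick v1 -> 6
v9: WRITE a=3  (a history now [(9, 3)])
v10: WRITE d=4  (d history now [(2, 12), (3, 10), (10, 4)])
v11: WRITE e=4  (e history now [(4, 7), (6, 6), (7, 0), (11, 4)])
v12: WRITE a=1  (a history now [(9, 3), (12, 1)])
v13: WRITE c=0  (c history now [(13, 0)])
v14: WRITE b=0  (b history now [(1, 6), (5, 6), (8, 8), (14, 0)])
READ e @v9: history=[(4, 7), (6, 6), (7, 0), (11, 4)] -> pick v7 -> 0
v15: WRITE c=9  (c history now [(13, 0), (15, 9)])
v16: WRITE b=9  (b history now [(1, 6), (5, 6), (8, 8), (14, 0), (16, 9)])
READ d @v2: history=[(2, 12), (3, 10), (10, 4)] -> pick v2 -> 12
v17: WRITE c=6  (c history now [(13, 0), (15, 9), (17, 6)])
v18: WRITE c=4  (c history now [(13, 0), (15, 9), (17, 6), (18, 4)])
READ e @v7: history=[(4, 7), (6, 6), (7, 0), (11, 4)] -> pick v7 -> 0
READ d @v8: history=[(2, 12), (3, 10), (10, 4)] -> pick v3 -> 10
v19: WRITE a=7  (a history now [(9, 3), (12, 1), (19, 7)])

Answer: 6
0
6
0
12
0
10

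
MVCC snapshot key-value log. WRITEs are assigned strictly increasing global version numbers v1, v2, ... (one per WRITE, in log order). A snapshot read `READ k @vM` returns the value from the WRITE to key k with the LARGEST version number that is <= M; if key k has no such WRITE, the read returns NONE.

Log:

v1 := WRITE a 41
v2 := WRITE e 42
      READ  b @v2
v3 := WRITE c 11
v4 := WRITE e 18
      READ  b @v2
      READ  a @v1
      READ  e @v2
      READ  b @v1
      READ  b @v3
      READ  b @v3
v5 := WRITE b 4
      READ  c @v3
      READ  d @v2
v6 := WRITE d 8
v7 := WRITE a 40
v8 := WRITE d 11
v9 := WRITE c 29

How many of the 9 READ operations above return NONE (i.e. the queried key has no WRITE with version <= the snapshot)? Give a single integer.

v1: WRITE a=41  (a history now [(1, 41)])
v2: WRITE e=42  (e history now [(2, 42)])
READ b @v2: history=[] -> no version <= 2 -> NONE
v3: WRITE c=11  (c history now [(3, 11)])
v4: WRITE e=18  (e history now [(2, 42), (4, 18)])
READ b @v2: history=[] -> no version <= 2 -> NONE
READ a @v1: history=[(1, 41)] -> pick v1 -> 41
READ e @v2: history=[(2, 42), (4, 18)] -> pick v2 -> 42
READ b @v1: history=[] -> no version <= 1 -> NONE
READ b @v3: history=[] -> no version <= 3 -> NONE
READ b @v3: history=[] -> no version <= 3 -> NONE
v5: WRITE b=4  (b history now [(5, 4)])
READ c @v3: history=[(3, 11)] -> pick v3 -> 11
READ d @v2: history=[] -> no version <= 2 -> NONE
v6: WRITE d=8  (d history now [(6, 8)])
v7: WRITE a=40  (a history now [(1, 41), (7, 40)])
v8: WRITE d=11  (d history now [(6, 8), (8, 11)])
v9: WRITE c=29  (c history now [(3, 11), (9, 29)])
Read results in order: ['NONE', 'NONE', '41', '42', 'NONE', 'NONE', 'NONE', '11', 'NONE']
NONE count = 6

Answer: 6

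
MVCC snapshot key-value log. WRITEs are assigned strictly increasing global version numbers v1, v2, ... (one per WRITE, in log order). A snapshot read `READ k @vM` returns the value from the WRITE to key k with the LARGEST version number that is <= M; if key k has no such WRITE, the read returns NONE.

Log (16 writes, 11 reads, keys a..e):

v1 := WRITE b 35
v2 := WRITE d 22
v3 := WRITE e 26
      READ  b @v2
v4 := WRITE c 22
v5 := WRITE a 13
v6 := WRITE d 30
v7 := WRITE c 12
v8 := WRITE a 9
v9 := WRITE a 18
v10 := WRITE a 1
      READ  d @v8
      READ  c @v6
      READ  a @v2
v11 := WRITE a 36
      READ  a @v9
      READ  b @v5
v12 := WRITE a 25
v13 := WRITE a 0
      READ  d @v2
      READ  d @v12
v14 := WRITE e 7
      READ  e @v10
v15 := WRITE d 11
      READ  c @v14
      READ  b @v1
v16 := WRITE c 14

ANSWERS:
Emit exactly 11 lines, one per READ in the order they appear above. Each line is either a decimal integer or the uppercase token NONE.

v1: WRITE b=35  (b history now [(1, 35)])
v2: WRITE d=22  (d history now [(2, 22)])
v3: WRITE e=26  (e history now [(3, 26)])
READ b @v2: history=[(1, 35)] -> pick v1 -> 35
v4: WRITE c=22  (c history now [(4, 22)])
v5: WRITE a=13  (a history now [(5, 13)])
v6: WRITE d=30  (d history now [(2, 22), (6, 30)])
v7: WRITE c=12  (c history now [(4, 22), (7, 12)])
v8: WRITE a=9  (a history now [(5, 13), (8, 9)])
v9: WRITE a=18  (a history now [(5, 13), (8, 9), (9, 18)])
v10: WRITE a=1  (a history now [(5, 13), (8, 9), (9, 18), (10, 1)])
READ d @v8: history=[(2, 22), (6, 30)] -> pick v6 -> 30
READ c @v6: history=[(4, 22), (7, 12)] -> pick v4 -> 22
READ a @v2: history=[(5, 13), (8, 9), (9, 18), (10, 1)] -> no version <= 2 -> NONE
v11: WRITE a=36  (a history now [(5, 13), (8, 9), (9, 18), (10, 1), (11, 36)])
READ a @v9: history=[(5, 13), (8, 9), (9, 18), (10, 1), (11, 36)] -> pick v9 -> 18
READ b @v5: history=[(1, 35)] -> pick v1 -> 35
v12: WRITE a=25  (a history now [(5, 13), (8, 9), (9, 18), (10, 1), (11, 36), (12, 25)])
v13: WRITE a=0  (a history now [(5, 13), (8, 9), (9, 18), (10, 1), (11, 36), (12, 25), (13, 0)])
READ d @v2: history=[(2, 22), (6, 30)] -> pick v2 -> 22
READ d @v12: history=[(2, 22), (6, 30)] -> pick v6 -> 30
v14: WRITE e=7  (e history now [(3, 26), (14, 7)])
READ e @v10: history=[(3, 26), (14, 7)] -> pick v3 -> 26
v15: WRITE d=11  (d history now [(2, 22), (6, 30), (15, 11)])
READ c @v14: history=[(4, 22), (7, 12)] -> pick v7 -> 12
READ b @v1: history=[(1, 35)] -> pick v1 -> 35
v16: WRITE c=14  (c history now [(4, 22), (7, 12), (16, 14)])

Answer: 35
30
22
NONE
18
35
22
30
26
12
35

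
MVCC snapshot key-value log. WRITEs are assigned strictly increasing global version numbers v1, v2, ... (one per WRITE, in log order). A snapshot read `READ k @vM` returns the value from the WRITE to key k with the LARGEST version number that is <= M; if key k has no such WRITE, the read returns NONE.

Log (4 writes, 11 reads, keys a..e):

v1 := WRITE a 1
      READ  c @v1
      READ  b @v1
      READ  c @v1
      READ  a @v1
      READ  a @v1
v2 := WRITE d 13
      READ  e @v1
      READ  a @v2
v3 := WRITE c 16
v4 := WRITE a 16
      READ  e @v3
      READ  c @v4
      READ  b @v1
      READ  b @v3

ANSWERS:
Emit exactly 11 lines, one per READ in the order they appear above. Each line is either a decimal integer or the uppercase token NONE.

Answer: NONE
NONE
NONE
1
1
NONE
1
NONE
16
NONE
NONE

Derivation:
v1: WRITE a=1  (a history now [(1, 1)])
READ c @v1: history=[] -> no version <= 1 -> NONE
READ b @v1: history=[] -> no version <= 1 -> NONE
READ c @v1: history=[] -> no version <= 1 -> NONE
READ a @v1: history=[(1, 1)] -> pick v1 -> 1
READ a @v1: history=[(1, 1)] -> pick v1 -> 1
v2: WRITE d=13  (d history now [(2, 13)])
READ e @v1: history=[] -> no version <= 1 -> NONE
READ a @v2: history=[(1, 1)] -> pick v1 -> 1
v3: WRITE c=16  (c history now [(3, 16)])
v4: WRITE a=16  (a history now [(1, 1), (4, 16)])
READ e @v3: history=[] -> no version <= 3 -> NONE
READ c @v4: history=[(3, 16)] -> pick v3 -> 16
READ b @v1: history=[] -> no version <= 1 -> NONE
READ b @v3: history=[] -> no version <= 3 -> NONE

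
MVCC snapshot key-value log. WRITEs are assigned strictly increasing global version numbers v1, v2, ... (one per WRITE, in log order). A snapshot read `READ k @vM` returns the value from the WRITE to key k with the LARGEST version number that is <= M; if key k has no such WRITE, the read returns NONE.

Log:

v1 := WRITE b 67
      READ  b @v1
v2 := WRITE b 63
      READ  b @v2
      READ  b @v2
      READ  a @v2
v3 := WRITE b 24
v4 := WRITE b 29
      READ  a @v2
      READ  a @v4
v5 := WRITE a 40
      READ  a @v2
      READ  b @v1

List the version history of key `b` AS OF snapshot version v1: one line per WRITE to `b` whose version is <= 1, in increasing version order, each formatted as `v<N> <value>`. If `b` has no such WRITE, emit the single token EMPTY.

Scan writes for key=b with version <= 1:
  v1 WRITE b 67 -> keep
  v2 WRITE b 63 -> drop (> snap)
  v3 WRITE b 24 -> drop (> snap)
  v4 WRITE b 29 -> drop (> snap)
  v5 WRITE a 40 -> skip
Collected: [(1, 67)]

Answer: v1 67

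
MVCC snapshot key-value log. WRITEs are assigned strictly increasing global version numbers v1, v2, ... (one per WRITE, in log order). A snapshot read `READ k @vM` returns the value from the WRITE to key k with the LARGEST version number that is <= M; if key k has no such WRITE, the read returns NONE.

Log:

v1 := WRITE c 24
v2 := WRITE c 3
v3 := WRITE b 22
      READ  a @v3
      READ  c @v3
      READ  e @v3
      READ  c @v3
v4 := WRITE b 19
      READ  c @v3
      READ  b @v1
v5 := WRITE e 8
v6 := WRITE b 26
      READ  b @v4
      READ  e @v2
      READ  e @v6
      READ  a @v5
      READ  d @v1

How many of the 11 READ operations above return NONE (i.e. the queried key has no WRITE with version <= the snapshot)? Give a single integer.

v1: WRITE c=24  (c history now [(1, 24)])
v2: WRITE c=3  (c history now [(1, 24), (2, 3)])
v3: WRITE b=22  (b history now [(3, 22)])
READ a @v3: history=[] -> no version <= 3 -> NONE
READ c @v3: history=[(1, 24), (2, 3)] -> pick v2 -> 3
READ e @v3: history=[] -> no version <= 3 -> NONE
READ c @v3: history=[(1, 24), (2, 3)] -> pick v2 -> 3
v4: WRITE b=19  (b history now [(3, 22), (4, 19)])
READ c @v3: history=[(1, 24), (2, 3)] -> pick v2 -> 3
READ b @v1: history=[(3, 22), (4, 19)] -> no version <= 1 -> NONE
v5: WRITE e=8  (e history now [(5, 8)])
v6: WRITE b=26  (b history now [(3, 22), (4, 19), (6, 26)])
READ b @v4: history=[(3, 22), (4, 19), (6, 26)] -> pick v4 -> 19
READ e @v2: history=[(5, 8)] -> no version <= 2 -> NONE
READ e @v6: history=[(5, 8)] -> pick v5 -> 8
READ a @v5: history=[] -> no version <= 5 -> NONE
READ d @v1: history=[] -> no version <= 1 -> NONE
Read results in order: ['NONE', '3', 'NONE', '3', '3', 'NONE', '19', 'NONE', '8', 'NONE', 'NONE']
NONE count = 6

Answer: 6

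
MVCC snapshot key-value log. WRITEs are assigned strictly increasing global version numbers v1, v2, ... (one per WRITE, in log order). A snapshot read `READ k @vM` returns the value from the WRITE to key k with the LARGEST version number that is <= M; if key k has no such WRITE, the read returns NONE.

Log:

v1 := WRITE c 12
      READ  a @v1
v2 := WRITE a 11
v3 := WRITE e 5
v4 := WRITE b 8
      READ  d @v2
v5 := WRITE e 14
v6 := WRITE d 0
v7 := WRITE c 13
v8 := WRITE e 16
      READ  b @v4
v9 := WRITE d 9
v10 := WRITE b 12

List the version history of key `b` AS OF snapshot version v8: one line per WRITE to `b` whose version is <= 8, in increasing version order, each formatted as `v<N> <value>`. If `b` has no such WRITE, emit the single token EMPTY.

Scan writes for key=b with version <= 8:
  v1 WRITE c 12 -> skip
  v2 WRITE a 11 -> skip
  v3 WRITE e 5 -> skip
  v4 WRITE b 8 -> keep
  v5 WRITE e 14 -> skip
  v6 WRITE d 0 -> skip
  v7 WRITE c 13 -> skip
  v8 WRITE e 16 -> skip
  v9 WRITE d 9 -> skip
  v10 WRITE b 12 -> drop (> snap)
Collected: [(4, 8)]

Answer: v4 8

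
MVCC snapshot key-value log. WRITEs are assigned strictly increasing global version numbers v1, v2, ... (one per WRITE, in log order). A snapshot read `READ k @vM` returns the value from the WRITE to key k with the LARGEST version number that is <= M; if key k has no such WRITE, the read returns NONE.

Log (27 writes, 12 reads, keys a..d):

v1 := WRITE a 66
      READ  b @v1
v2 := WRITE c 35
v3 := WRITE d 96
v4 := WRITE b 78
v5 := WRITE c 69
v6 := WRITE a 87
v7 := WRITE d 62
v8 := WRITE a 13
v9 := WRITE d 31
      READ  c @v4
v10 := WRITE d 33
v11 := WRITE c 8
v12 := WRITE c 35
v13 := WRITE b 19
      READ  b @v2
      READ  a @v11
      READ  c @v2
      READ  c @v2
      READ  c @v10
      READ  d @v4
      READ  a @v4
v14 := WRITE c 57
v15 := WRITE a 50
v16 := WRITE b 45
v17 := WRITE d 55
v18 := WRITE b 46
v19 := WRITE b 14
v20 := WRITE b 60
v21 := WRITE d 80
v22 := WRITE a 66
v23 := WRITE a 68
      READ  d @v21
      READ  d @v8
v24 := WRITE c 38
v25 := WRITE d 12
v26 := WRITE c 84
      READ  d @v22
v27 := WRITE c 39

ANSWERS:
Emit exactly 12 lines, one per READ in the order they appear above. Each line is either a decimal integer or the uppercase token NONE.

Answer: NONE
35
NONE
13
35
35
69
96
66
80
62
80

Derivation:
v1: WRITE a=66  (a history now [(1, 66)])
READ b @v1: history=[] -> no version <= 1 -> NONE
v2: WRITE c=35  (c history now [(2, 35)])
v3: WRITE d=96  (d history now [(3, 96)])
v4: WRITE b=78  (b history now [(4, 78)])
v5: WRITE c=69  (c history now [(2, 35), (5, 69)])
v6: WRITE a=87  (a history now [(1, 66), (6, 87)])
v7: WRITE d=62  (d history now [(3, 96), (7, 62)])
v8: WRITE a=13  (a history now [(1, 66), (6, 87), (8, 13)])
v9: WRITE d=31  (d history now [(3, 96), (7, 62), (9, 31)])
READ c @v4: history=[(2, 35), (5, 69)] -> pick v2 -> 35
v10: WRITE d=33  (d history now [(3, 96), (7, 62), (9, 31), (10, 33)])
v11: WRITE c=8  (c history now [(2, 35), (5, 69), (11, 8)])
v12: WRITE c=35  (c history now [(2, 35), (5, 69), (11, 8), (12, 35)])
v13: WRITE b=19  (b history now [(4, 78), (13, 19)])
READ b @v2: history=[(4, 78), (13, 19)] -> no version <= 2 -> NONE
READ a @v11: history=[(1, 66), (6, 87), (8, 13)] -> pick v8 -> 13
READ c @v2: history=[(2, 35), (5, 69), (11, 8), (12, 35)] -> pick v2 -> 35
READ c @v2: history=[(2, 35), (5, 69), (11, 8), (12, 35)] -> pick v2 -> 35
READ c @v10: history=[(2, 35), (5, 69), (11, 8), (12, 35)] -> pick v5 -> 69
READ d @v4: history=[(3, 96), (7, 62), (9, 31), (10, 33)] -> pick v3 -> 96
READ a @v4: history=[(1, 66), (6, 87), (8, 13)] -> pick v1 -> 66
v14: WRITE c=57  (c history now [(2, 35), (5, 69), (11, 8), (12, 35), (14, 57)])
v15: WRITE a=50  (a history now [(1, 66), (6, 87), (8, 13), (15, 50)])
v16: WRITE b=45  (b history now [(4, 78), (13, 19), (16, 45)])
v17: WRITE d=55  (d history now [(3, 96), (7, 62), (9, 31), (10, 33), (17, 55)])
v18: WRITE b=46  (b history now [(4, 78), (13, 19), (16, 45), (18, 46)])
v19: WRITE b=14  (b history now [(4, 78), (13, 19), (16, 45), (18, 46), (19, 14)])
v20: WRITE b=60  (b history now [(4, 78), (13, 19), (16, 45), (18, 46), (19, 14), (20, 60)])
v21: WRITE d=80  (d history now [(3, 96), (7, 62), (9, 31), (10, 33), (17, 55), (21, 80)])
v22: WRITE a=66  (a history now [(1, 66), (6, 87), (8, 13), (15, 50), (22, 66)])
v23: WRITE a=68  (a history now [(1, 66), (6, 87), (8, 13), (15, 50), (22, 66), (23, 68)])
READ d @v21: history=[(3, 96), (7, 62), (9, 31), (10, 33), (17, 55), (21, 80)] -> pick v21 -> 80
READ d @v8: history=[(3, 96), (7, 62), (9, 31), (10, 33), (17, 55), (21, 80)] -> pick v7 -> 62
v24: WRITE c=38  (c history now [(2, 35), (5, 69), (11, 8), (12, 35), (14, 57), (24, 38)])
v25: WRITE d=12  (d history now [(3, 96), (7, 62), (9, 31), (10, 33), (17, 55), (21, 80), (25, 12)])
v26: WRITE c=84  (c history now [(2, 35), (5, 69), (11, 8), (12, 35), (14, 57), (24, 38), (26, 84)])
READ d @v22: history=[(3, 96), (7, 62), (9, 31), (10, 33), (17, 55), (21, 80), (25, 12)] -> pick v21 -> 80
v27: WRITE c=39  (c history now [(2, 35), (5, 69), (11, 8), (12, 35), (14, 57), (24, 38), (26, 84), (27, 39)])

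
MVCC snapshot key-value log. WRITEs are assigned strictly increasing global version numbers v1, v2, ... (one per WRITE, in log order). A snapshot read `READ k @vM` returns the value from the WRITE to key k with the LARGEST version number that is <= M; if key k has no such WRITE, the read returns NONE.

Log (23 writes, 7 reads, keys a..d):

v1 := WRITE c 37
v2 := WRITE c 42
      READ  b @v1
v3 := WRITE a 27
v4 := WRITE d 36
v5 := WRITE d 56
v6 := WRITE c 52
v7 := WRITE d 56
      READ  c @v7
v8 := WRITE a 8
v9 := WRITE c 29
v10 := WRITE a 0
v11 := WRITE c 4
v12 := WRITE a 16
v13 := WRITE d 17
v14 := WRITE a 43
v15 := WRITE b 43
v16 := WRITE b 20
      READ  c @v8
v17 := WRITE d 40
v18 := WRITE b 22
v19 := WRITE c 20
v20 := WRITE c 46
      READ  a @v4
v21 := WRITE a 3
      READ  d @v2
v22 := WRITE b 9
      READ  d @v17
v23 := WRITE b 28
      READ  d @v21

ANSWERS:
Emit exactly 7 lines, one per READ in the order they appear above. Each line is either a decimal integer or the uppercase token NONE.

Answer: NONE
52
52
27
NONE
40
40

Derivation:
v1: WRITE c=37  (c history now [(1, 37)])
v2: WRITE c=42  (c history now [(1, 37), (2, 42)])
READ b @v1: history=[] -> no version <= 1 -> NONE
v3: WRITE a=27  (a history now [(3, 27)])
v4: WRITE d=36  (d history now [(4, 36)])
v5: WRITE d=56  (d history now [(4, 36), (5, 56)])
v6: WRITE c=52  (c history now [(1, 37), (2, 42), (6, 52)])
v7: WRITE d=56  (d history now [(4, 36), (5, 56), (7, 56)])
READ c @v7: history=[(1, 37), (2, 42), (6, 52)] -> pick v6 -> 52
v8: WRITE a=8  (a history now [(3, 27), (8, 8)])
v9: WRITE c=29  (c history now [(1, 37), (2, 42), (6, 52), (9, 29)])
v10: WRITE a=0  (a history now [(3, 27), (8, 8), (10, 0)])
v11: WRITE c=4  (c history now [(1, 37), (2, 42), (6, 52), (9, 29), (11, 4)])
v12: WRITE a=16  (a history now [(3, 27), (8, 8), (10, 0), (12, 16)])
v13: WRITE d=17  (d history now [(4, 36), (5, 56), (7, 56), (13, 17)])
v14: WRITE a=43  (a history now [(3, 27), (8, 8), (10, 0), (12, 16), (14, 43)])
v15: WRITE b=43  (b history now [(15, 43)])
v16: WRITE b=20  (b history now [(15, 43), (16, 20)])
READ c @v8: history=[(1, 37), (2, 42), (6, 52), (9, 29), (11, 4)] -> pick v6 -> 52
v17: WRITE d=40  (d history now [(4, 36), (5, 56), (7, 56), (13, 17), (17, 40)])
v18: WRITE b=22  (b history now [(15, 43), (16, 20), (18, 22)])
v19: WRITE c=20  (c history now [(1, 37), (2, 42), (6, 52), (9, 29), (11, 4), (19, 20)])
v20: WRITE c=46  (c history now [(1, 37), (2, 42), (6, 52), (9, 29), (11, 4), (19, 20), (20, 46)])
READ a @v4: history=[(3, 27), (8, 8), (10, 0), (12, 16), (14, 43)] -> pick v3 -> 27
v21: WRITE a=3  (a history now [(3, 27), (8, 8), (10, 0), (12, 16), (14, 43), (21, 3)])
READ d @v2: history=[(4, 36), (5, 56), (7, 56), (13, 17), (17, 40)] -> no version <= 2 -> NONE
v22: WRITE b=9  (b history now [(15, 43), (16, 20), (18, 22), (22, 9)])
READ d @v17: history=[(4, 36), (5, 56), (7, 56), (13, 17), (17, 40)] -> pick v17 -> 40
v23: WRITE b=28  (b history now [(15, 43), (16, 20), (18, 22), (22, 9), (23, 28)])
READ d @v21: history=[(4, 36), (5, 56), (7, 56), (13, 17), (17, 40)] -> pick v17 -> 40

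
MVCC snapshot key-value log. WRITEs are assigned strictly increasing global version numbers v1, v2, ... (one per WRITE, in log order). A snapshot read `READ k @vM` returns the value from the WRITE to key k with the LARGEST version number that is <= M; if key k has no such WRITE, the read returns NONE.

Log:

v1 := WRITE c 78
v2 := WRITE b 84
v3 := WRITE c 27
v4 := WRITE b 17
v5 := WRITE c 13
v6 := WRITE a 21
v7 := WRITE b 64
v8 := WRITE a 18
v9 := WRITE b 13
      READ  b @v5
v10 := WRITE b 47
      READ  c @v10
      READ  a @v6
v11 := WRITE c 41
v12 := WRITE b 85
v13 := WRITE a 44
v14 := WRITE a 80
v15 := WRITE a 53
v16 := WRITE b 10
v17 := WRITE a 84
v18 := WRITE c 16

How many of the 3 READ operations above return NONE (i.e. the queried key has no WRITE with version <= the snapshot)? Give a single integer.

Answer: 0

Derivation:
v1: WRITE c=78  (c history now [(1, 78)])
v2: WRITE b=84  (b history now [(2, 84)])
v3: WRITE c=27  (c history now [(1, 78), (3, 27)])
v4: WRITE b=17  (b history now [(2, 84), (4, 17)])
v5: WRITE c=13  (c history now [(1, 78), (3, 27), (5, 13)])
v6: WRITE a=21  (a history now [(6, 21)])
v7: WRITE b=64  (b history now [(2, 84), (4, 17), (7, 64)])
v8: WRITE a=18  (a history now [(6, 21), (8, 18)])
v9: WRITE b=13  (b history now [(2, 84), (4, 17), (7, 64), (9, 13)])
READ b @v5: history=[(2, 84), (4, 17), (7, 64), (9, 13)] -> pick v4 -> 17
v10: WRITE b=47  (b history now [(2, 84), (4, 17), (7, 64), (9, 13), (10, 47)])
READ c @v10: history=[(1, 78), (3, 27), (5, 13)] -> pick v5 -> 13
READ a @v6: history=[(6, 21), (8, 18)] -> pick v6 -> 21
v11: WRITE c=41  (c history now [(1, 78), (3, 27), (5, 13), (11, 41)])
v12: WRITE b=85  (b history now [(2, 84), (4, 17), (7, 64), (9, 13), (10, 47), (12, 85)])
v13: WRITE a=44  (a history now [(6, 21), (8, 18), (13, 44)])
v14: WRITE a=80  (a history now [(6, 21), (8, 18), (13, 44), (14, 80)])
v15: WRITE a=53  (a history now [(6, 21), (8, 18), (13, 44), (14, 80), (15, 53)])
v16: WRITE b=10  (b history now [(2, 84), (4, 17), (7, 64), (9, 13), (10, 47), (12, 85), (16, 10)])
v17: WRITE a=84  (a history now [(6, 21), (8, 18), (13, 44), (14, 80), (15, 53), (17, 84)])
v18: WRITE c=16  (c history now [(1, 78), (3, 27), (5, 13), (11, 41), (18, 16)])
Read results in order: ['17', '13', '21']
NONE count = 0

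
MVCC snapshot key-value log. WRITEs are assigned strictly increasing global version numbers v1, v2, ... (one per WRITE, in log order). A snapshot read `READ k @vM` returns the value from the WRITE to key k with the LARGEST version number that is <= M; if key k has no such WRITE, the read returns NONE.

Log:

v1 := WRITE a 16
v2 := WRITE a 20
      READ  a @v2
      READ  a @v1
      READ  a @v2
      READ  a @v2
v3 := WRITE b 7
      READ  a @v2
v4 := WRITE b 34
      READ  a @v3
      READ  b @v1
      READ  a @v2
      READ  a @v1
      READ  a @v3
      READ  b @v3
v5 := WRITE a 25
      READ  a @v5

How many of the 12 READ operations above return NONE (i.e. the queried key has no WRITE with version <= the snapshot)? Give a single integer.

Answer: 1

Derivation:
v1: WRITE a=16  (a history now [(1, 16)])
v2: WRITE a=20  (a history now [(1, 16), (2, 20)])
READ a @v2: history=[(1, 16), (2, 20)] -> pick v2 -> 20
READ a @v1: history=[(1, 16), (2, 20)] -> pick v1 -> 16
READ a @v2: history=[(1, 16), (2, 20)] -> pick v2 -> 20
READ a @v2: history=[(1, 16), (2, 20)] -> pick v2 -> 20
v3: WRITE b=7  (b history now [(3, 7)])
READ a @v2: history=[(1, 16), (2, 20)] -> pick v2 -> 20
v4: WRITE b=34  (b history now [(3, 7), (4, 34)])
READ a @v3: history=[(1, 16), (2, 20)] -> pick v2 -> 20
READ b @v1: history=[(3, 7), (4, 34)] -> no version <= 1 -> NONE
READ a @v2: history=[(1, 16), (2, 20)] -> pick v2 -> 20
READ a @v1: history=[(1, 16), (2, 20)] -> pick v1 -> 16
READ a @v3: history=[(1, 16), (2, 20)] -> pick v2 -> 20
READ b @v3: history=[(3, 7), (4, 34)] -> pick v3 -> 7
v5: WRITE a=25  (a history now [(1, 16), (2, 20), (5, 25)])
READ a @v5: history=[(1, 16), (2, 20), (5, 25)] -> pick v5 -> 25
Read results in order: ['20', '16', '20', '20', '20', '20', 'NONE', '20', '16', '20', '7', '25']
NONE count = 1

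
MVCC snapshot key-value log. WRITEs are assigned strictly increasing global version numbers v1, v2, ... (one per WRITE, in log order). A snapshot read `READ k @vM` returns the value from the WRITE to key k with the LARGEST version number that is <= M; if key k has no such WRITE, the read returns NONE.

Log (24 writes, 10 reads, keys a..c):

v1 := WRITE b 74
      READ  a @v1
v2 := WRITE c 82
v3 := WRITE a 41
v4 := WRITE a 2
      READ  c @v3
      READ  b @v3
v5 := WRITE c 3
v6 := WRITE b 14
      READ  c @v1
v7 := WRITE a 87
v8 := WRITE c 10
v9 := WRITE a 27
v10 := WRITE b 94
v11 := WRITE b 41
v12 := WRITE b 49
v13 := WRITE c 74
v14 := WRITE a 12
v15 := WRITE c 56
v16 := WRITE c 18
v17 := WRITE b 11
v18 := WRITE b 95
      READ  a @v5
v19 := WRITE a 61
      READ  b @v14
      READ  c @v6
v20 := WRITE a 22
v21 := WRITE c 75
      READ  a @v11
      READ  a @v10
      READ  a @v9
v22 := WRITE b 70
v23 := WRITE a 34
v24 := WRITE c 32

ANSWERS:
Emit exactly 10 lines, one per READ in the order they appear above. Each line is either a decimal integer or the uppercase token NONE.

Answer: NONE
82
74
NONE
2
49
3
27
27
27

Derivation:
v1: WRITE b=74  (b history now [(1, 74)])
READ a @v1: history=[] -> no version <= 1 -> NONE
v2: WRITE c=82  (c history now [(2, 82)])
v3: WRITE a=41  (a history now [(3, 41)])
v4: WRITE a=2  (a history now [(3, 41), (4, 2)])
READ c @v3: history=[(2, 82)] -> pick v2 -> 82
READ b @v3: history=[(1, 74)] -> pick v1 -> 74
v5: WRITE c=3  (c history now [(2, 82), (5, 3)])
v6: WRITE b=14  (b history now [(1, 74), (6, 14)])
READ c @v1: history=[(2, 82), (5, 3)] -> no version <= 1 -> NONE
v7: WRITE a=87  (a history now [(3, 41), (4, 2), (7, 87)])
v8: WRITE c=10  (c history now [(2, 82), (5, 3), (8, 10)])
v9: WRITE a=27  (a history now [(3, 41), (4, 2), (7, 87), (9, 27)])
v10: WRITE b=94  (b history now [(1, 74), (6, 14), (10, 94)])
v11: WRITE b=41  (b history now [(1, 74), (6, 14), (10, 94), (11, 41)])
v12: WRITE b=49  (b history now [(1, 74), (6, 14), (10, 94), (11, 41), (12, 49)])
v13: WRITE c=74  (c history now [(2, 82), (5, 3), (8, 10), (13, 74)])
v14: WRITE a=12  (a history now [(3, 41), (4, 2), (7, 87), (9, 27), (14, 12)])
v15: WRITE c=56  (c history now [(2, 82), (5, 3), (8, 10), (13, 74), (15, 56)])
v16: WRITE c=18  (c history now [(2, 82), (5, 3), (8, 10), (13, 74), (15, 56), (16, 18)])
v17: WRITE b=11  (b history now [(1, 74), (6, 14), (10, 94), (11, 41), (12, 49), (17, 11)])
v18: WRITE b=95  (b history now [(1, 74), (6, 14), (10, 94), (11, 41), (12, 49), (17, 11), (18, 95)])
READ a @v5: history=[(3, 41), (4, 2), (7, 87), (9, 27), (14, 12)] -> pick v4 -> 2
v19: WRITE a=61  (a history now [(3, 41), (4, 2), (7, 87), (9, 27), (14, 12), (19, 61)])
READ b @v14: history=[(1, 74), (6, 14), (10, 94), (11, 41), (12, 49), (17, 11), (18, 95)] -> pick v12 -> 49
READ c @v6: history=[(2, 82), (5, 3), (8, 10), (13, 74), (15, 56), (16, 18)] -> pick v5 -> 3
v20: WRITE a=22  (a history now [(3, 41), (4, 2), (7, 87), (9, 27), (14, 12), (19, 61), (20, 22)])
v21: WRITE c=75  (c history now [(2, 82), (5, 3), (8, 10), (13, 74), (15, 56), (16, 18), (21, 75)])
READ a @v11: history=[(3, 41), (4, 2), (7, 87), (9, 27), (14, 12), (19, 61), (20, 22)] -> pick v9 -> 27
READ a @v10: history=[(3, 41), (4, 2), (7, 87), (9, 27), (14, 12), (19, 61), (20, 22)] -> pick v9 -> 27
READ a @v9: history=[(3, 41), (4, 2), (7, 87), (9, 27), (14, 12), (19, 61), (20, 22)] -> pick v9 -> 27
v22: WRITE b=70  (b history now [(1, 74), (6, 14), (10, 94), (11, 41), (12, 49), (17, 11), (18, 95), (22, 70)])
v23: WRITE a=34  (a history now [(3, 41), (4, 2), (7, 87), (9, 27), (14, 12), (19, 61), (20, 22), (23, 34)])
v24: WRITE c=32  (c history now [(2, 82), (5, 3), (8, 10), (13, 74), (15, 56), (16, 18), (21, 75), (24, 32)])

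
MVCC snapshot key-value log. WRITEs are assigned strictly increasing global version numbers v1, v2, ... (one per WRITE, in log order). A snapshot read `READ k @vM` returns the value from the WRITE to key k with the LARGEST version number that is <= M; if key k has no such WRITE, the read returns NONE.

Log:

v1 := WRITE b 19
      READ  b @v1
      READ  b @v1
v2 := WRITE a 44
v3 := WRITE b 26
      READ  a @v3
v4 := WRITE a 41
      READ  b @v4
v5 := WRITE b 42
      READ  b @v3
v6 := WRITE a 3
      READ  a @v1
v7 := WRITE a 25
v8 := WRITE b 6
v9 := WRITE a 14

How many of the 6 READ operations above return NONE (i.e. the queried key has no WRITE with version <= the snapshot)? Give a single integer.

Answer: 1

Derivation:
v1: WRITE b=19  (b history now [(1, 19)])
READ b @v1: history=[(1, 19)] -> pick v1 -> 19
READ b @v1: history=[(1, 19)] -> pick v1 -> 19
v2: WRITE a=44  (a history now [(2, 44)])
v3: WRITE b=26  (b history now [(1, 19), (3, 26)])
READ a @v3: history=[(2, 44)] -> pick v2 -> 44
v4: WRITE a=41  (a history now [(2, 44), (4, 41)])
READ b @v4: history=[(1, 19), (3, 26)] -> pick v3 -> 26
v5: WRITE b=42  (b history now [(1, 19), (3, 26), (5, 42)])
READ b @v3: history=[(1, 19), (3, 26), (5, 42)] -> pick v3 -> 26
v6: WRITE a=3  (a history now [(2, 44), (4, 41), (6, 3)])
READ a @v1: history=[(2, 44), (4, 41), (6, 3)] -> no version <= 1 -> NONE
v7: WRITE a=25  (a history now [(2, 44), (4, 41), (6, 3), (7, 25)])
v8: WRITE b=6  (b history now [(1, 19), (3, 26), (5, 42), (8, 6)])
v9: WRITE a=14  (a history now [(2, 44), (4, 41), (6, 3), (7, 25), (9, 14)])
Read results in order: ['19', '19', '44', '26', '26', 'NONE']
NONE count = 1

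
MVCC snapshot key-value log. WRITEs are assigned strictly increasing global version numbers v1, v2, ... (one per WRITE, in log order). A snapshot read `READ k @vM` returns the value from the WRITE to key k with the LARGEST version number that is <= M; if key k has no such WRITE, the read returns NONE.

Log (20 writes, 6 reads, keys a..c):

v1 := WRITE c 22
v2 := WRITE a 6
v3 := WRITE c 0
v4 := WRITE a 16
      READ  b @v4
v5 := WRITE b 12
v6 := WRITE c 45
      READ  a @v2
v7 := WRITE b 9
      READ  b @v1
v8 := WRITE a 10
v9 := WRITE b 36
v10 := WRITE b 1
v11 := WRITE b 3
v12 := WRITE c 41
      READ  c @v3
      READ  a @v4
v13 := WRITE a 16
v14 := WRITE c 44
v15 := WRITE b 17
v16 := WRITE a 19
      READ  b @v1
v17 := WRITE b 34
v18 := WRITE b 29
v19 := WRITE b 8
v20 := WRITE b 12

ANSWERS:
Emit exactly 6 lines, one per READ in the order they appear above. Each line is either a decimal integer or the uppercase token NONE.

v1: WRITE c=22  (c history now [(1, 22)])
v2: WRITE a=6  (a history now [(2, 6)])
v3: WRITE c=0  (c history now [(1, 22), (3, 0)])
v4: WRITE a=16  (a history now [(2, 6), (4, 16)])
READ b @v4: history=[] -> no version <= 4 -> NONE
v5: WRITE b=12  (b history now [(5, 12)])
v6: WRITE c=45  (c history now [(1, 22), (3, 0), (6, 45)])
READ a @v2: history=[(2, 6), (4, 16)] -> pick v2 -> 6
v7: WRITE b=9  (b history now [(5, 12), (7, 9)])
READ b @v1: history=[(5, 12), (7, 9)] -> no version <= 1 -> NONE
v8: WRITE a=10  (a history now [(2, 6), (4, 16), (8, 10)])
v9: WRITE b=36  (b history now [(5, 12), (7, 9), (9, 36)])
v10: WRITE b=1  (b history now [(5, 12), (7, 9), (9, 36), (10, 1)])
v11: WRITE b=3  (b history now [(5, 12), (7, 9), (9, 36), (10, 1), (11, 3)])
v12: WRITE c=41  (c history now [(1, 22), (3, 0), (6, 45), (12, 41)])
READ c @v3: history=[(1, 22), (3, 0), (6, 45), (12, 41)] -> pick v3 -> 0
READ a @v4: history=[(2, 6), (4, 16), (8, 10)] -> pick v4 -> 16
v13: WRITE a=16  (a history now [(2, 6), (4, 16), (8, 10), (13, 16)])
v14: WRITE c=44  (c history now [(1, 22), (3, 0), (6, 45), (12, 41), (14, 44)])
v15: WRITE b=17  (b history now [(5, 12), (7, 9), (9, 36), (10, 1), (11, 3), (15, 17)])
v16: WRITE a=19  (a history now [(2, 6), (4, 16), (8, 10), (13, 16), (16, 19)])
READ b @v1: history=[(5, 12), (7, 9), (9, 36), (10, 1), (11, 3), (15, 17)] -> no version <= 1 -> NONE
v17: WRITE b=34  (b history now [(5, 12), (7, 9), (9, 36), (10, 1), (11, 3), (15, 17), (17, 34)])
v18: WRITE b=29  (b history now [(5, 12), (7, 9), (9, 36), (10, 1), (11, 3), (15, 17), (17, 34), (18, 29)])
v19: WRITE b=8  (b history now [(5, 12), (7, 9), (9, 36), (10, 1), (11, 3), (15, 17), (17, 34), (18, 29), (19, 8)])
v20: WRITE b=12  (b history now [(5, 12), (7, 9), (9, 36), (10, 1), (11, 3), (15, 17), (17, 34), (18, 29), (19, 8), (20, 12)])

Answer: NONE
6
NONE
0
16
NONE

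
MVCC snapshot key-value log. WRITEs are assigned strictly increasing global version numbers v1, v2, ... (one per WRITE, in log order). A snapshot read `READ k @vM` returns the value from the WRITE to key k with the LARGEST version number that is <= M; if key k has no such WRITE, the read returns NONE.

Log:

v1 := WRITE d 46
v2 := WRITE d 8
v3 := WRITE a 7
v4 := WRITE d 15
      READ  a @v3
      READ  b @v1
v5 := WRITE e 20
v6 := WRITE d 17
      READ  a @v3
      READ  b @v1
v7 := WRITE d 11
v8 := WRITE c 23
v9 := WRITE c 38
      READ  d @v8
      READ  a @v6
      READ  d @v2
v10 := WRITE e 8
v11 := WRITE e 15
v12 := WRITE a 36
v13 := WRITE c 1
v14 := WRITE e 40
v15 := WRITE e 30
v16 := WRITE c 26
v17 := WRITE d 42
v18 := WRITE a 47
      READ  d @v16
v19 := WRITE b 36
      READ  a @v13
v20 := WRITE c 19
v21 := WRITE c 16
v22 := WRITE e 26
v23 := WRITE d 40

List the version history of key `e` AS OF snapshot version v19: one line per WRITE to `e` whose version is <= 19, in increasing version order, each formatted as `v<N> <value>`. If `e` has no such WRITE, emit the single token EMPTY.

Scan writes for key=e with version <= 19:
  v1 WRITE d 46 -> skip
  v2 WRITE d 8 -> skip
  v3 WRITE a 7 -> skip
  v4 WRITE d 15 -> skip
  v5 WRITE e 20 -> keep
  v6 WRITE d 17 -> skip
  v7 WRITE d 11 -> skip
  v8 WRITE c 23 -> skip
  v9 WRITE c 38 -> skip
  v10 WRITE e 8 -> keep
  v11 WRITE e 15 -> keep
  v12 WRITE a 36 -> skip
  v13 WRITE c 1 -> skip
  v14 WRITE e 40 -> keep
  v15 WRITE e 30 -> keep
  v16 WRITE c 26 -> skip
  v17 WRITE d 42 -> skip
  v18 WRITE a 47 -> skip
  v19 WRITE b 36 -> skip
  v20 WRITE c 19 -> skip
  v21 WRITE c 16 -> skip
  v22 WRITE e 26 -> drop (> snap)
  v23 WRITE d 40 -> skip
Collected: [(5, 20), (10, 8), (11, 15), (14, 40), (15, 30)]

Answer: v5 20
v10 8
v11 15
v14 40
v15 30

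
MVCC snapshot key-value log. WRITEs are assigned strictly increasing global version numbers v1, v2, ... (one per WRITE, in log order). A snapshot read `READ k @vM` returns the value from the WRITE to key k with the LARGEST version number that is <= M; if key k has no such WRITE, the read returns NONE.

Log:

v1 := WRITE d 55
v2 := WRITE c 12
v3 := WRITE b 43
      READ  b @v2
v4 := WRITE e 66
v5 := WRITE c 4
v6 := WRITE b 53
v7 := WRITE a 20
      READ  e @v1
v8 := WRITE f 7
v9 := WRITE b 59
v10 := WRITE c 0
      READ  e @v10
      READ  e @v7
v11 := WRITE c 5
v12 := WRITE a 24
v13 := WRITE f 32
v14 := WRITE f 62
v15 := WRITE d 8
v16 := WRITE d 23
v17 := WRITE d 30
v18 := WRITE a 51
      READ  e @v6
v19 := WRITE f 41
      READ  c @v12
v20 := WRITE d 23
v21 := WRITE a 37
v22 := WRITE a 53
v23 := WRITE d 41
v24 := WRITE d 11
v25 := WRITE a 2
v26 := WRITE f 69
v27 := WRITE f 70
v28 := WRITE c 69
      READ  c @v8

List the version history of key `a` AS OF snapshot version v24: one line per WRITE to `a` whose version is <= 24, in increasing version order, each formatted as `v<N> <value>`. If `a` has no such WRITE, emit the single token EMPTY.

Scan writes for key=a with version <= 24:
  v1 WRITE d 55 -> skip
  v2 WRITE c 12 -> skip
  v3 WRITE b 43 -> skip
  v4 WRITE e 66 -> skip
  v5 WRITE c 4 -> skip
  v6 WRITE b 53 -> skip
  v7 WRITE a 20 -> keep
  v8 WRITE f 7 -> skip
  v9 WRITE b 59 -> skip
  v10 WRITE c 0 -> skip
  v11 WRITE c 5 -> skip
  v12 WRITE a 24 -> keep
  v13 WRITE f 32 -> skip
  v14 WRITE f 62 -> skip
  v15 WRITE d 8 -> skip
  v16 WRITE d 23 -> skip
  v17 WRITE d 30 -> skip
  v18 WRITE a 51 -> keep
  v19 WRITE f 41 -> skip
  v20 WRITE d 23 -> skip
  v21 WRITE a 37 -> keep
  v22 WRITE a 53 -> keep
  v23 WRITE d 41 -> skip
  v24 WRITE d 11 -> skip
  v25 WRITE a 2 -> drop (> snap)
  v26 WRITE f 69 -> skip
  v27 WRITE f 70 -> skip
  v28 WRITE c 69 -> skip
Collected: [(7, 20), (12, 24), (18, 51), (21, 37), (22, 53)]

Answer: v7 20
v12 24
v18 51
v21 37
v22 53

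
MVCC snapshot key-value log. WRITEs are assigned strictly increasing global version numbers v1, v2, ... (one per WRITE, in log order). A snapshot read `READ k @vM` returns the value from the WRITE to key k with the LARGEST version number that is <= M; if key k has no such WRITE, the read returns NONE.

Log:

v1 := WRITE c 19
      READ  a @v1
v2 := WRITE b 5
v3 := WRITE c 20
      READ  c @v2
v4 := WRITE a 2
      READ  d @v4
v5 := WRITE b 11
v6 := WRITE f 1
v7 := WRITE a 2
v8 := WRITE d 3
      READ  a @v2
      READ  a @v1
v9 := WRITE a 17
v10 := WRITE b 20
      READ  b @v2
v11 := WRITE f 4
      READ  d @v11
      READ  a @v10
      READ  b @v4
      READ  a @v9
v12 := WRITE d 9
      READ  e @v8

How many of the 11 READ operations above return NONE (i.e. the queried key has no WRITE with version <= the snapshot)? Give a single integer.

v1: WRITE c=19  (c history now [(1, 19)])
READ a @v1: history=[] -> no version <= 1 -> NONE
v2: WRITE b=5  (b history now [(2, 5)])
v3: WRITE c=20  (c history now [(1, 19), (3, 20)])
READ c @v2: history=[(1, 19), (3, 20)] -> pick v1 -> 19
v4: WRITE a=2  (a history now [(4, 2)])
READ d @v4: history=[] -> no version <= 4 -> NONE
v5: WRITE b=11  (b history now [(2, 5), (5, 11)])
v6: WRITE f=1  (f history now [(6, 1)])
v7: WRITE a=2  (a history now [(4, 2), (7, 2)])
v8: WRITE d=3  (d history now [(8, 3)])
READ a @v2: history=[(4, 2), (7, 2)] -> no version <= 2 -> NONE
READ a @v1: history=[(4, 2), (7, 2)] -> no version <= 1 -> NONE
v9: WRITE a=17  (a history now [(4, 2), (7, 2), (9, 17)])
v10: WRITE b=20  (b history now [(2, 5), (5, 11), (10, 20)])
READ b @v2: history=[(2, 5), (5, 11), (10, 20)] -> pick v2 -> 5
v11: WRITE f=4  (f history now [(6, 1), (11, 4)])
READ d @v11: history=[(8, 3)] -> pick v8 -> 3
READ a @v10: history=[(4, 2), (7, 2), (9, 17)] -> pick v9 -> 17
READ b @v4: history=[(2, 5), (5, 11), (10, 20)] -> pick v2 -> 5
READ a @v9: history=[(4, 2), (7, 2), (9, 17)] -> pick v9 -> 17
v12: WRITE d=9  (d history now [(8, 3), (12, 9)])
READ e @v8: history=[] -> no version <= 8 -> NONE
Read results in order: ['NONE', '19', 'NONE', 'NONE', 'NONE', '5', '3', '17', '5', '17', 'NONE']
NONE count = 5

Answer: 5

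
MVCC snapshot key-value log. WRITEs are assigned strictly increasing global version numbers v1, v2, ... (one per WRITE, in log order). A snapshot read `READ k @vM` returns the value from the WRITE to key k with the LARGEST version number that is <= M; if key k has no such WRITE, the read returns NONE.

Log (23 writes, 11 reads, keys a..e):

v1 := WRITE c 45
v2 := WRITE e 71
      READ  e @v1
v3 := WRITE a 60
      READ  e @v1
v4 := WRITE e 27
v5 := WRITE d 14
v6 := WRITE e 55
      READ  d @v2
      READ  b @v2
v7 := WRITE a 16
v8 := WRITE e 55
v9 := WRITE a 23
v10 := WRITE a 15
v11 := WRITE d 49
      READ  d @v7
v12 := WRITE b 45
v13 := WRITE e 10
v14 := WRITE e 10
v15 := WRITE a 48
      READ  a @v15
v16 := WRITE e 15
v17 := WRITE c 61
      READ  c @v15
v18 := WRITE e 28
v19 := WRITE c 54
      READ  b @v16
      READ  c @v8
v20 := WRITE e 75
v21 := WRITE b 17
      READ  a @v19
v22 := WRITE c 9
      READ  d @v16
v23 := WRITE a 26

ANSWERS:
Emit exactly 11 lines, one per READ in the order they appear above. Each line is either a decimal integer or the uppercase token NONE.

v1: WRITE c=45  (c history now [(1, 45)])
v2: WRITE e=71  (e history now [(2, 71)])
READ e @v1: history=[(2, 71)] -> no version <= 1 -> NONE
v3: WRITE a=60  (a history now [(3, 60)])
READ e @v1: history=[(2, 71)] -> no version <= 1 -> NONE
v4: WRITE e=27  (e history now [(2, 71), (4, 27)])
v5: WRITE d=14  (d history now [(5, 14)])
v6: WRITE e=55  (e history now [(2, 71), (4, 27), (6, 55)])
READ d @v2: history=[(5, 14)] -> no version <= 2 -> NONE
READ b @v2: history=[] -> no version <= 2 -> NONE
v7: WRITE a=16  (a history now [(3, 60), (7, 16)])
v8: WRITE e=55  (e history now [(2, 71), (4, 27), (6, 55), (8, 55)])
v9: WRITE a=23  (a history now [(3, 60), (7, 16), (9, 23)])
v10: WRITE a=15  (a history now [(3, 60), (7, 16), (9, 23), (10, 15)])
v11: WRITE d=49  (d history now [(5, 14), (11, 49)])
READ d @v7: history=[(5, 14), (11, 49)] -> pick v5 -> 14
v12: WRITE b=45  (b history now [(12, 45)])
v13: WRITE e=10  (e history now [(2, 71), (4, 27), (6, 55), (8, 55), (13, 10)])
v14: WRITE e=10  (e history now [(2, 71), (4, 27), (6, 55), (8, 55), (13, 10), (14, 10)])
v15: WRITE a=48  (a history now [(3, 60), (7, 16), (9, 23), (10, 15), (15, 48)])
READ a @v15: history=[(3, 60), (7, 16), (9, 23), (10, 15), (15, 48)] -> pick v15 -> 48
v16: WRITE e=15  (e history now [(2, 71), (4, 27), (6, 55), (8, 55), (13, 10), (14, 10), (16, 15)])
v17: WRITE c=61  (c history now [(1, 45), (17, 61)])
READ c @v15: history=[(1, 45), (17, 61)] -> pick v1 -> 45
v18: WRITE e=28  (e history now [(2, 71), (4, 27), (6, 55), (8, 55), (13, 10), (14, 10), (16, 15), (18, 28)])
v19: WRITE c=54  (c history now [(1, 45), (17, 61), (19, 54)])
READ b @v16: history=[(12, 45)] -> pick v12 -> 45
READ c @v8: history=[(1, 45), (17, 61), (19, 54)] -> pick v1 -> 45
v20: WRITE e=75  (e history now [(2, 71), (4, 27), (6, 55), (8, 55), (13, 10), (14, 10), (16, 15), (18, 28), (20, 75)])
v21: WRITE b=17  (b history now [(12, 45), (21, 17)])
READ a @v19: history=[(3, 60), (7, 16), (9, 23), (10, 15), (15, 48)] -> pick v15 -> 48
v22: WRITE c=9  (c history now [(1, 45), (17, 61), (19, 54), (22, 9)])
READ d @v16: history=[(5, 14), (11, 49)] -> pick v11 -> 49
v23: WRITE a=26  (a history now [(3, 60), (7, 16), (9, 23), (10, 15), (15, 48), (23, 26)])

Answer: NONE
NONE
NONE
NONE
14
48
45
45
45
48
49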